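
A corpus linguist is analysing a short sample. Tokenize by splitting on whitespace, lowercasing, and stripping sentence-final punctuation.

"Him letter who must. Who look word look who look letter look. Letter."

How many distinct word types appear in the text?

6

Distinct types: {him, letter, look, must, who, word}
V = 6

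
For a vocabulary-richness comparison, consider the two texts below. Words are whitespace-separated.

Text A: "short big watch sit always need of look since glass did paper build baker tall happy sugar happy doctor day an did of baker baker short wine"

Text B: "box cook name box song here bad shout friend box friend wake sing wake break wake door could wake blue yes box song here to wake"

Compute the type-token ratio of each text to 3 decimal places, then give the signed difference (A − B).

0.163

TTR(A) = 21/27 = 0.778
TTR(B) = 16/26 = 0.615
Difference = 0.778 − 0.615 = 0.163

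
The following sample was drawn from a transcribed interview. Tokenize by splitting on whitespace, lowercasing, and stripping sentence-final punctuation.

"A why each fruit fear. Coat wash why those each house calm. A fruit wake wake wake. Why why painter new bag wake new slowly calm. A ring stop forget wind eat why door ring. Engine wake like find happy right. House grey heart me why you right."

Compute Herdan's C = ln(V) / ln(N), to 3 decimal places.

N = 48, V = 30.
ln(V) = 3.401197, ln(N) = 3.871201
C = 3.401197 / 3.871201 = 0.879

0.879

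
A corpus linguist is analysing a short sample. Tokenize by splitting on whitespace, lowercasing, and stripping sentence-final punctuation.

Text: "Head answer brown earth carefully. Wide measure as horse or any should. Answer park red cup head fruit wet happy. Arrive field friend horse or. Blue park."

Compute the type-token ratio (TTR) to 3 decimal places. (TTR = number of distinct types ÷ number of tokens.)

0.815

N = 27 tokens, V = 22 types.
TTR = V / N = 22 / 27 = 0.815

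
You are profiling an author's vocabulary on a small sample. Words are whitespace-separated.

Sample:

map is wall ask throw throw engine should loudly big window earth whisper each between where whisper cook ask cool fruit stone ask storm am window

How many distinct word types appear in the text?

21

Distinct types: {am, ask, between, big, cook, cool, each, earth, engine, fruit, is, loudly, map, should, stone, storm, throw, wall, where, whisper, window}
V = 21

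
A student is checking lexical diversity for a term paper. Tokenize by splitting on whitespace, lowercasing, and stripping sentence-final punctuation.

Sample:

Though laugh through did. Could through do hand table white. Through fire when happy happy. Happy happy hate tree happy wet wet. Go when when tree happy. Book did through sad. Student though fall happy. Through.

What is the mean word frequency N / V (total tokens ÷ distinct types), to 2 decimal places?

1.80

N = 36 tokens, V = 20 types.
Mean frequency = N / V = 36 / 20 = 1.80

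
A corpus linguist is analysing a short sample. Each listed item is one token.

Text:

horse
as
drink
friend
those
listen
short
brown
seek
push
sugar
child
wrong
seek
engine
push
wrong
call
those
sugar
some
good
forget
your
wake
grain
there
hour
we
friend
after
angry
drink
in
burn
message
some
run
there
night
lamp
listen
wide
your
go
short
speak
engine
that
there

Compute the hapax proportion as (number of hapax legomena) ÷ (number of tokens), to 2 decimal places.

Frequencies: there:3, drink:2, friend:2, those:2, listen:2, short:2, seek:2, push:2, sugar:2, wrong:2, engine:2, some:2, your:2, horse:1, as:1, brown:1, child:1, call:1, good:1, forget:1, … (16 more, each freq 1)
Hapax count = 23; token count = 50.
Ratio = 23 / 50 = 0.46

0.46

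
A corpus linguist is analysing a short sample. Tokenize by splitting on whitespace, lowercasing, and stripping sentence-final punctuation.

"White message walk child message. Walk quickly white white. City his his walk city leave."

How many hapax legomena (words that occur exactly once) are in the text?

3

Frequencies: white:3, walk:3, message:2, city:2, his:2, child:1, quickly:1, leave:1
Hapax (freq=1): child, leave, quickly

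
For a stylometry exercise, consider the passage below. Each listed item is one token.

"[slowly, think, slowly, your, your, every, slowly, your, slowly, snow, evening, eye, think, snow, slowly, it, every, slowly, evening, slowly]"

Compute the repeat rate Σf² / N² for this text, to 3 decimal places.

0.190

Frequencies: slowly:7, your:3, think:2, every:2, snow:2, evening:2, eye:1, it:1
Σf² = 76; N² = 400
Repeat rate = 76 / 400 = 0.190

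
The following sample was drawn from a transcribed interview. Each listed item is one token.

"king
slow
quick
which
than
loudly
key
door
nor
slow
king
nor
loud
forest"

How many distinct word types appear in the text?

11

Distinct types: {door, forest, key, king, loud, loudly, nor, quick, slow, than, which}
V = 11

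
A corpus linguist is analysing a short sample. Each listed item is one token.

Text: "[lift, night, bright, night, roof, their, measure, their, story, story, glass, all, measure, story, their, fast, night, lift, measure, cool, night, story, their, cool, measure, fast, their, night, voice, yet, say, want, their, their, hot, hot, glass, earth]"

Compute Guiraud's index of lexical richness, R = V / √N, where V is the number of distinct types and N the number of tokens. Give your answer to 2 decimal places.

2.76

N = 38, V = 17.
√N = 6.164414
R = 17 / 6.164414 = 2.76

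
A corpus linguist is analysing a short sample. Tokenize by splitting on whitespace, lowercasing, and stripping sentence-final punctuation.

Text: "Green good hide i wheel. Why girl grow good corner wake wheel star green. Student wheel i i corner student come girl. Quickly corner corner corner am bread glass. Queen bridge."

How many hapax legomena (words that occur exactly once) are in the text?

12

Frequencies: corner:5, i:3, wheel:3, green:2, good:2, girl:2, student:2, hide:1, why:1, grow:1, wake:1, star:1, come:1, quickly:1, am:1, bread:1, glass:1, queen:1, bridge:1
Hapax (freq=1): am, bread, bridge, come, glass, grow, hide, queen, quickly, star, wake, why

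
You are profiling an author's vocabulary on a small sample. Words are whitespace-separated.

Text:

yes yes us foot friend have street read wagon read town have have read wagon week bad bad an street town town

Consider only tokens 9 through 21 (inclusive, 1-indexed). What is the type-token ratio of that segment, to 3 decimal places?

Segment tokens 9–21: wagon, read, town, have, have, read, wagon, week, bad, bad, an, street, town
Segment N = 13, segment V = 8.
TTR = 8 / 13 = 0.615

0.615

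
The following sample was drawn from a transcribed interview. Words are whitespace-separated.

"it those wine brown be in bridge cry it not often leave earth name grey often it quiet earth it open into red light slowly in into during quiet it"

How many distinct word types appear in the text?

21

Distinct types: {be, bridge, brown, cry, during, earth, grey, in, into, it, leave, light, name, not, often, open, quiet, red, slowly, those, wine}
V = 21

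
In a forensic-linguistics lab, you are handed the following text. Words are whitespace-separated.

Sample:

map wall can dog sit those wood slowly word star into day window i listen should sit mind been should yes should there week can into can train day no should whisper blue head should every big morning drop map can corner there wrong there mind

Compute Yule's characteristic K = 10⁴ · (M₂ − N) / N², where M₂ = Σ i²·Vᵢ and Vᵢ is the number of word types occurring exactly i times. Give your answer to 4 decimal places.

226.8431

Frequencies: should:5, can:4, there:3, map:2, sit:2, into:2, day:2, mind:2, wall:1, dog:1, those:1, wood:1, slowly:1, word:1, star:1, window:1, i:1, listen:1, been:1, yes:1, … (12 more, each freq 1)
N = 46. Frequency spectrum: V_1=24, V_2=5, V_3=1, V_4=1, V_5=1
M₂ = 1²·24 + 2²·5 + 3²·1 + 4²·1 + 5²·1 = 94
K = 10000 × (94 − 46) / 46² = 226.8431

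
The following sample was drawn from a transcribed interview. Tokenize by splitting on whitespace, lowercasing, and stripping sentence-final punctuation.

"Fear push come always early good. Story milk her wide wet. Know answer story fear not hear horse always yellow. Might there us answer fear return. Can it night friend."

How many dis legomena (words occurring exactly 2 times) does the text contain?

3

Frequencies: fear:3, always:2, story:2, answer:2, push:1, come:1, early:1, good:1, milk:1, her:1, wide:1, wet:1, know:1, not:1, hear:1, horse:1, yellow:1, might:1, there:1, us:1, … (5 more, each freq 1)
Words with frequency 2: always, answer, story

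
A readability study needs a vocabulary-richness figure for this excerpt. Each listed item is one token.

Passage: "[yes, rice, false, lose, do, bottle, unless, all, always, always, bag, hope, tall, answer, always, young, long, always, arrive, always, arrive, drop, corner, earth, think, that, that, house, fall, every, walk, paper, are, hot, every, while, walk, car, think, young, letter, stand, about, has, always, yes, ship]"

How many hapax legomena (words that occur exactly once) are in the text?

Frequencies: always:6, yes:2, young:2, arrive:2, think:2, that:2, every:2, walk:2, rice:1, false:1, lose:1, do:1, bottle:1, unless:1, all:1, bag:1, hope:1, tall:1, answer:1, long:1, … (15 more, each freq 1)
Hapax (freq=1): about, all, answer, are, bag, bottle, car, corner, do, drop, earth, fall, false, has, hope, hot, house, letter, long, lose, paper, rice, ship, stand, tall, unless, while

27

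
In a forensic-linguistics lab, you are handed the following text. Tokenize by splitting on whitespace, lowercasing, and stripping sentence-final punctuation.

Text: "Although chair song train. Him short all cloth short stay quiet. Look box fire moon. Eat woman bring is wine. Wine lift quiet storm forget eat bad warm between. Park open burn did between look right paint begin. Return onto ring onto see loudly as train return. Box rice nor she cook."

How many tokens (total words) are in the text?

52

Tokens: although, chair, song, train, him, short, all, cloth, short, stay, quiet, look, box, fire, moon, eat, woman, bring, is, wine, wine, lift, quiet, storm, forget, eat, bad, warm, between, park, open, burn, did, between, look, right, paint, begin, return, onto, ring, onto, see, loudly, as, train, return, box, rice, nor, she, cook
N = 52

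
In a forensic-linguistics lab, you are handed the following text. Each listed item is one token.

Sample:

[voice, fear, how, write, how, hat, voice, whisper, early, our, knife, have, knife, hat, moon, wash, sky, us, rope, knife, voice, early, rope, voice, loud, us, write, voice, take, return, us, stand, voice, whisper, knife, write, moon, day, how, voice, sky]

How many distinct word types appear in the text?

Distinct types: {day, early, fear, hat, have, how, knife, loud, moon, our, return, rope, sky, stand, take, us, voice, wash, whisper, write}
V = 20

20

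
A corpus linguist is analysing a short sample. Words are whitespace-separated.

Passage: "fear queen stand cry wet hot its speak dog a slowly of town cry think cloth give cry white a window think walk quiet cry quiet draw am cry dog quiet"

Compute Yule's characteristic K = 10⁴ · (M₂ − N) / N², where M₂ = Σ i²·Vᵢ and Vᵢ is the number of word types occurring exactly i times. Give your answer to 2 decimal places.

Frequencies: cry:5, quiet:3, dog:2, a:2, think:2, fear:1, queen:1, stand:1, wet:1, hot:1, its:1, speak:1, slowly:1, of:1, town:1, cloth:1, give:1, white:1, window:1, walk:1, … (2 more, each freq 1)
N = 31. Frequency spectrum: V_1=17, V_2=3, V_3=1, V_5=1
M₂ = 1²·17 + 2²·3 + 3²·1 + 5²·1 = 63
K = 10000 × (63 − 31) / 31² = 332.99

332.99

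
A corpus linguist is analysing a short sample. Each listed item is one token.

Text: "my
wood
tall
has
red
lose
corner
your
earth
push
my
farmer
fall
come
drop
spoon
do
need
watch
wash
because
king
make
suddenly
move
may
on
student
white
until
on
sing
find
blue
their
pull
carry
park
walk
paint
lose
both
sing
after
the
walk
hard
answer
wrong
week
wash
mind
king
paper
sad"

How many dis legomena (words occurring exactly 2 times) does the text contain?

Frequencies: my:2, lose:2, wash:2, king:2, on:2, sing:2, walk:2, wood:1, tall:1, has:1, red:1, corner:1, your:1, earth:1, push:1, farmer:1, fall:1, come:1, drop:1, spoon:1, … (28 more, each freq 1)
Words with frequency 2: king, lose, my, on, sing, walk, wash

7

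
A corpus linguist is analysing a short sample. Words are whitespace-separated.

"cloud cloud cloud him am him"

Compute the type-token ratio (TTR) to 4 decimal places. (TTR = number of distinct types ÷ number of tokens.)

N = 6 tokens, V = 3 types.
TTR = V / N = 3 / 6 = 0.5000

0.5000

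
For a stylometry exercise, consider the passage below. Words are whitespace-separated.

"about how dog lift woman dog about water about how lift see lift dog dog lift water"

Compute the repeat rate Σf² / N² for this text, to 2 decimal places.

Frequencies: dog:4, lift:4, about:3, how:2, water:2, woman:1, see:1
Σf² = 51; N² = 289
Repeat rate = 51 / 289 = 0.18

0.18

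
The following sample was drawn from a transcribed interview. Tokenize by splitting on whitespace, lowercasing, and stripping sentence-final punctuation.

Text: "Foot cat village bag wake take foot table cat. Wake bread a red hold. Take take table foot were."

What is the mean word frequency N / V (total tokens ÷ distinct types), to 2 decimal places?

1.58

N = 19 tokens, V = 12 types.
Mean frequency = N / V = 19 / 12 = 1.58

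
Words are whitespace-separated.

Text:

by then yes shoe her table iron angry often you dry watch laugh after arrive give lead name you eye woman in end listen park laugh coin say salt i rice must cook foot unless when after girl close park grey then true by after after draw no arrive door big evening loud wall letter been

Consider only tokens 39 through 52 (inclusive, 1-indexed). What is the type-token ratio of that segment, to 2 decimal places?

Segment tokens 39–52: close, park, grey, then, true, by, after, after, draw, no, arrive, door, big, evening
Segment N = 14, segment V = 13.
TTR = 13 / 14 = 0.93

0.93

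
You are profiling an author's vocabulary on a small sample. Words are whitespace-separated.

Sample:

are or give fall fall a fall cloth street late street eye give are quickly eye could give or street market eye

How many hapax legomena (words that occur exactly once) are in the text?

Frequencies: give:3, fall:3, street:3, eye:3, are:2, or:2, a:1, cloth:1, late:1, quickly:1, could:1, market:1
Hapax (freq=1): a, cloth, could, late, market, quickly

6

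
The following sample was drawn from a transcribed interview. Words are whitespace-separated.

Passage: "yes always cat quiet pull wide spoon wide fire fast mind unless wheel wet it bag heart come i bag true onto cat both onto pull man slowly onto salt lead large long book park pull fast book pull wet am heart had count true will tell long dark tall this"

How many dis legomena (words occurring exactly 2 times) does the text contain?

Frequencies: pull:4, onto:3, cat:2, wide:2, fast:2, wet:2, bag:2, heart:2, true:2, long:2, book:2, yes:1, always:1, quiet:1, spoon:1, fire:1, mind:1, unless:1, wheel:1, it:1, … (17 more, each freq 1)
Words with frequency 2: bag, book, cat, fast, heart, long, true, wet, wide

9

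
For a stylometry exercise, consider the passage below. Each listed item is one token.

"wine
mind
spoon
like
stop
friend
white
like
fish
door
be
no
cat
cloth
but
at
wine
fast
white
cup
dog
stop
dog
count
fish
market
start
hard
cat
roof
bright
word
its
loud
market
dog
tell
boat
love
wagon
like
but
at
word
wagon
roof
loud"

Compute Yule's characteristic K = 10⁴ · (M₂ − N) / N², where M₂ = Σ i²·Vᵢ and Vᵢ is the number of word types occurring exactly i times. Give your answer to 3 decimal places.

162.970

Frequencies: like:3, dog:3, wine:2, stop:2, white:2, fish:2, cat:2, but:2, at:2, market:2, roof:2, word:2, loud:2, wagon:2, mind:1, spoon:1, friend:1, door:1, be:1, no:1, … (11 more, each freq 1)
N = 47. Frequency spectrum: V_1=17, V_2=12, V_3=2
M₂ = 1²·17 + 2²·12 + 3²·2 = 83
K = 10000 × (83 − 47) / 47² = 162.970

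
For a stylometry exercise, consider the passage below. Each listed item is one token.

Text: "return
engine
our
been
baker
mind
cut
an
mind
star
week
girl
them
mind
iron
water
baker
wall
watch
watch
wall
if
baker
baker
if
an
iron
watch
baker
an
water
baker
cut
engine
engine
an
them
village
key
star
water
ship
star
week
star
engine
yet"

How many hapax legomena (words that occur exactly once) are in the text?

Frequencies: baker:6, engine:4, an:4, star:4, mind:3, water:3, watch:3, cut:2, week:2, them:2, iron:2, wall:2, if:2, return:1, our:1, been:1, girl:1, village:1, key:1, ship:1, … (1 more, each freq 1)
Hapax (freq=1): been, girl, key, our, return, ship, village, yet

8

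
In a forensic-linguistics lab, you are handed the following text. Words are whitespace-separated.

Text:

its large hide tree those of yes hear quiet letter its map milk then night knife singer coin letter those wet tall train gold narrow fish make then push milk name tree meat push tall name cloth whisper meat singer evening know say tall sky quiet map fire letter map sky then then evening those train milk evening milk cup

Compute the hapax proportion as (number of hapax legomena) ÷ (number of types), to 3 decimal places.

Frequencies: milk:4, then:4, those:3, letter:3, map:3, tall:3, evening:3, its:2, tree:2, quiet:2, singer:2, train:2, push:2, name:2, meat:2, sky:2, large:1, hide:1, of:1, yes:1, … (15 more, each freq 1)
Hapax count = 19; type count = 35.
Ratio = 19 / 35 = 0.543

0.543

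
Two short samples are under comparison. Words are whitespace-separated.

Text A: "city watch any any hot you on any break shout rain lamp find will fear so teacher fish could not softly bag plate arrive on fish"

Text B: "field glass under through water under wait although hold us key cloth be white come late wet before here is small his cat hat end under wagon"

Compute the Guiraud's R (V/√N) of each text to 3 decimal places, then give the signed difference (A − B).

-0.496

A: V=22, N=26, R=4.315
B: V=25, N=27, R=4.811
Difference = 4.315 − 4.811 = -0.496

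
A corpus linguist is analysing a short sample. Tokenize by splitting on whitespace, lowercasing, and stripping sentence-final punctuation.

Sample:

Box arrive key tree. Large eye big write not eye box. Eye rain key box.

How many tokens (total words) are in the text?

Tokens: box, arrive, key, tree, large, eye, big, write, not, eye, box, eye, rain, key, box
N = 15

15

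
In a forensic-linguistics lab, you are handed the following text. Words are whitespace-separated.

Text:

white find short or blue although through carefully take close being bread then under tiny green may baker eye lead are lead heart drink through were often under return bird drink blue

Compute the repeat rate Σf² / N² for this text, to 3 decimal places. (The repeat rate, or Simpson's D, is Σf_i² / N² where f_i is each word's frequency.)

0.041

Frequencies: blue:2, through:2, under:2, lead:2, drink:2, white:1, find:1, short:1, or:1, although:1, carefully:1, take:1, close:1, being:1, bread:1, then:1, tiny:1, green:1, may:1, baker:1, … (7 more, each freq 1)
Σf² = 42; N² = 1024
Repeat rate = 42 / 1024 = 0.041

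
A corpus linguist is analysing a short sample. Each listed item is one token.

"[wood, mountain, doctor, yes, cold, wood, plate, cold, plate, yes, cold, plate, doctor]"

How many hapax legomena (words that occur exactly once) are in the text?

Frequencies: cold:3, plate:3, wood:2, doctor:2, yes:2, mountain:1
Hapax (freq=1): mountain

1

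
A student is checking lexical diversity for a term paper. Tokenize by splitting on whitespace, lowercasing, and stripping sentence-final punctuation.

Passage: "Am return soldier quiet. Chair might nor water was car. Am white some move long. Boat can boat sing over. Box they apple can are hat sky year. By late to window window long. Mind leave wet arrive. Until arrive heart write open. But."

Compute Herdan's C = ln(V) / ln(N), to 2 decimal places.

N = 44, V = 38.
ln(V) = 3.637586, ln(N) = 3.784190
C = 3.637586 / 3.784190 = 0.96

0.96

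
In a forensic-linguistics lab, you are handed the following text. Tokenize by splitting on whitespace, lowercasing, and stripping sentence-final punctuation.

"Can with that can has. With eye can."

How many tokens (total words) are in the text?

Tokens: can, with, that, can, has, with, eye, can
N = 8

8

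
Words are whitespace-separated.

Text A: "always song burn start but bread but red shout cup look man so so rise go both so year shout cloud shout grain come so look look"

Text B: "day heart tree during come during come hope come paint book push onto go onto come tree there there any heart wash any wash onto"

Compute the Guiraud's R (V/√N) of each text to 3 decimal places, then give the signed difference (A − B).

0.857

A: V=19, N=27, R=3.657
B: V=14, N=25, R=2.800
Difference = 3.657 − 2.800 = 0.857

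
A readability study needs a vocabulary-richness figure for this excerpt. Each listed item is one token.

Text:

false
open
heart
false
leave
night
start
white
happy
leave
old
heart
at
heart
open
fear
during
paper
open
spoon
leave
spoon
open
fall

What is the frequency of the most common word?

Frequencies: open:4, heart:3, leave:3, false:2, spoon:2, night:1, start:1, white:1, happy:1, old:1, at:1, fear:1, during:1, paper:1, fall:1
Most common: 'open' with frequency 4.

4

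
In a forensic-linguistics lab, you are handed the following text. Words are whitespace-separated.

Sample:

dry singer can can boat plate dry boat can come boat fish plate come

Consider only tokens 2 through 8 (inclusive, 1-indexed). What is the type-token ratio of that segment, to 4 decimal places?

0.7143

Segment tokens 2–8: singer, can, can, boat, plate, dry, boat
Segment N = 7, segment V = 5.
TTR = 5 / 7 = 0.7143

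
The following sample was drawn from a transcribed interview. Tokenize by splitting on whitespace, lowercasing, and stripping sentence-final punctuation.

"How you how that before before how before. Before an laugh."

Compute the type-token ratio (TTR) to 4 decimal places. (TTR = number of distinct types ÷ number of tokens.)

N = 11 tokens, V = 6 types.
TTR = V / N = 6 / 11 = 0.5455

0.5455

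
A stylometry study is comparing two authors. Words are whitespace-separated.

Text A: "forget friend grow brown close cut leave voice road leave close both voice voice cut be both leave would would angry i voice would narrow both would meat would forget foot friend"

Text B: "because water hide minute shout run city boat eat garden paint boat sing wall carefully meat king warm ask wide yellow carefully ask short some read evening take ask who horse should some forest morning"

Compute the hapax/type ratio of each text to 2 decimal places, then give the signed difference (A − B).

A: hapax=9, V=17, ratio=0.53
B: hapax=26, V=30, ratio=0.87
Difference = 0.53 − 0.87 = -0.34

-0.34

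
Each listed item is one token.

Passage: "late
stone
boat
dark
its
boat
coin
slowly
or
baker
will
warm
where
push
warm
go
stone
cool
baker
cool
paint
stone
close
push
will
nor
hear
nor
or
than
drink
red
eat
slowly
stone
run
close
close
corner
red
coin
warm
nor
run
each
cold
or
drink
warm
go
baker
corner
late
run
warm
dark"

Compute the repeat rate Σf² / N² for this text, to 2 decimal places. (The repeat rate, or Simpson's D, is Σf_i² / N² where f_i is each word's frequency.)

0.05

Frequencies: warm:5, stone:4, or:3, baker:3, close:3, nor:3, run:3, late:2, boat:2, dark:2, coin:2, slowly:2, will:2, push:2, go:2, cool:2, drink:2, red:2, corner:2, its:1, … (7 more, each freq 1)
Σf² = 142; N² = 3136
Repeat rate = 142 / 3136 = 0.05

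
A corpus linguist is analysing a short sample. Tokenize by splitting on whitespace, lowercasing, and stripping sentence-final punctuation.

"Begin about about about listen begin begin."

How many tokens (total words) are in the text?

7

Tokens: begin, about, about, about, listen, begin, begin
N = 7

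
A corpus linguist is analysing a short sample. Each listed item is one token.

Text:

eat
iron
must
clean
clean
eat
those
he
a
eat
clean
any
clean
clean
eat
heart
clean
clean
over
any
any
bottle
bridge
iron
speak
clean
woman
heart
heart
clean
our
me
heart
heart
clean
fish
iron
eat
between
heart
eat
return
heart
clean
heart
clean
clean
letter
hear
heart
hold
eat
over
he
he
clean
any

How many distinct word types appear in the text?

22

Distinct types: {a, any, between, bottle, bridge, clean, eat, fish, he, hear, heart, hold, iron, letter, me, must, our, over, return, speak, those, woman}
V = 22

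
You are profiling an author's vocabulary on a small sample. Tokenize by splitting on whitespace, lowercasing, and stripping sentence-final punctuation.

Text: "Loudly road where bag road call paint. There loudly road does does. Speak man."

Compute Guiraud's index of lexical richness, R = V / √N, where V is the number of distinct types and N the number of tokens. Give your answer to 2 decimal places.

N = 14, V = 10.
√N = 3.741657
R = 10 / 3.741657 = 2.67

2.67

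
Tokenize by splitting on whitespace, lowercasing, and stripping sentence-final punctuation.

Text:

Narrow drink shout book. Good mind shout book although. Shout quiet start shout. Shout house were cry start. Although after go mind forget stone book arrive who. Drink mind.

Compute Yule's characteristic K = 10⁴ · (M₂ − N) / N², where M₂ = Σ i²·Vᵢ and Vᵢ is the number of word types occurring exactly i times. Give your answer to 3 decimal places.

Frequencies: shout:5, book:3, mind:3, drink:2, although:2, start:2, narrow:1, good:1, quiet:1, house:1, were:1, cry:1, after:1, go:1, forget:1, stone:1, arrive:1, who:1
N = 29. Frequency spectrum: V_1=12, V_2=3, V_3=2, V_5=1
M₂ = 1²·12 + 2²·3 + 3²·2 + 5²·1 = 67
K = 10000 × (67 − 29) / 29² = 451.843

451.843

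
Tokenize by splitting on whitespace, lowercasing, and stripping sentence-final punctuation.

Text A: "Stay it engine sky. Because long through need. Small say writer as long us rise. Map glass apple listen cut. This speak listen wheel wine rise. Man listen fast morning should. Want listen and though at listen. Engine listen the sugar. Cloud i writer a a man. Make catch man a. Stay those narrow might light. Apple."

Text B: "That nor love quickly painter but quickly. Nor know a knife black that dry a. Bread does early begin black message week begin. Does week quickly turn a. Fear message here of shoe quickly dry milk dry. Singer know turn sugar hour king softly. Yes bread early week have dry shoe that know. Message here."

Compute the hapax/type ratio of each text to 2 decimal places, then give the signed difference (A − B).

A: hapax=33, V=42, ratio=0.79
B: hapax=14, V=30, ratio=0.47
Difference = 0.79 − 0.47 = 0.32

0.32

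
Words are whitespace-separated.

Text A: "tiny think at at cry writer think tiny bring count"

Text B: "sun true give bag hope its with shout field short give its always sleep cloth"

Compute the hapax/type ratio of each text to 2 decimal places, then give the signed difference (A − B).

A: hapax=4, V=7, ratio=0.57
B: hapax=11, V=13, ratio=0.85
Difference = 0.57 − 0.85 = -0.28

-0.28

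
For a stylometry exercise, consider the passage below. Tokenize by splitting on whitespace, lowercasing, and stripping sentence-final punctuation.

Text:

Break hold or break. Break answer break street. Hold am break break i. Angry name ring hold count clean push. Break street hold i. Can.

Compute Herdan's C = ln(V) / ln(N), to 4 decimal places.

0.8199

N = 25, V = 14.
ln(V) = 2.639057, ln(N) = 3.218876
C = 2.639057 / 3.218876 = 0.8199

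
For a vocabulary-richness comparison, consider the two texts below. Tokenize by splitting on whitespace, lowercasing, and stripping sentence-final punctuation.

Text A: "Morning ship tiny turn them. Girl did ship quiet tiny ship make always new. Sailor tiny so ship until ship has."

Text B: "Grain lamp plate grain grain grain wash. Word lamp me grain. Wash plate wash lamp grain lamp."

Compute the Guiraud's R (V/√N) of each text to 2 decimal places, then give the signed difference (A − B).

1.81

A: V=15, N=21, R=3.27
B: V=6, N=17, R=1.46
Difference = 3.27 − 1.46 = 1.81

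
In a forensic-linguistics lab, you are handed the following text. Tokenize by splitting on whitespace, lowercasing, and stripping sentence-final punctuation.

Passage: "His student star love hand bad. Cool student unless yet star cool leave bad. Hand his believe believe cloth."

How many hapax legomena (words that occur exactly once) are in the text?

5

Frequencies: his:2, student:2, star:2, hand:2, bad:2, cool:2, believe:2, love:1, unless:1, yet:1, leave:1, cloth:1
Hapax (freq=1): cloth, leave, love, unless, yet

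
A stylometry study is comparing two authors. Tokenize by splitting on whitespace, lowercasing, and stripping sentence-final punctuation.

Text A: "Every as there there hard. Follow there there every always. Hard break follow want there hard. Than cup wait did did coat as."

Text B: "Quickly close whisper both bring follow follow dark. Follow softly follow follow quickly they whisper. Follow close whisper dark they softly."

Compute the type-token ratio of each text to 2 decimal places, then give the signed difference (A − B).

TTR(A) = 13/23 = 0.57
TTR(B) = 9/21 = 0.43
Difference = 0.57 − 0.43 = 0.14

0.14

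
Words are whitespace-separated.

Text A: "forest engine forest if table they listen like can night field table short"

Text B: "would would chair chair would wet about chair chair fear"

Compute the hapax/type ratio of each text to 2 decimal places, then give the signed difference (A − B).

0.22

A: hapax=9, V=11, ratio=0.82
B: hapax=3, V=5, ratio=0.60
Difference = 0.82 − 0.60 = 0.22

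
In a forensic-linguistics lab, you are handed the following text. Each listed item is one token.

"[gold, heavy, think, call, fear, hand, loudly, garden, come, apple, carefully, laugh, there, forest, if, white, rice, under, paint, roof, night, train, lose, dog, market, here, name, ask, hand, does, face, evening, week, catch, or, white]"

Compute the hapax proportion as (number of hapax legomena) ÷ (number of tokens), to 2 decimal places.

0.89

Frequencies: hand:2, white:2, gold:1, heavy:1, think:1, call:1, fear:1, loudly:1, garden:1, come:1, apple:1, carefully:1, laugh:1, there:1, forest:1, if:1, rice:1, under:1, paint:1, roof:1, … (14 more, each freq 1)
Hapax count = 32; token count = 36.
Ratio = 32 / 36 = 0.89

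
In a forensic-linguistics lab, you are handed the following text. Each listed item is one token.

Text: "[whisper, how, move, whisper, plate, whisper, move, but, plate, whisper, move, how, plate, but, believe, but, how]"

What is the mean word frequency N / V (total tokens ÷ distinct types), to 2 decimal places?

N = 17 tokens, V = 6 types.
Mean frequency = N / V = 17 / 6 = 2.83

2.83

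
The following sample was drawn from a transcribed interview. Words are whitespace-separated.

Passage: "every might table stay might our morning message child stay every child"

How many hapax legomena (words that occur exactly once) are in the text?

Frequencies: every:2, might:2, stay:2, child:2, table:1, our:1, morning:1, message:1
Hapax (freq=1): message, morning, our, table

4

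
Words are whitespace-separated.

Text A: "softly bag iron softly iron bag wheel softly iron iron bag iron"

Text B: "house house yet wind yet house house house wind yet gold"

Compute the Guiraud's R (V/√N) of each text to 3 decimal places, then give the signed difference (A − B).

A: V=4, N=12, R=1.155
B: V=4, N=11, R=1.206
Difference = 1.155 − 1.206 = -0.051

-0.051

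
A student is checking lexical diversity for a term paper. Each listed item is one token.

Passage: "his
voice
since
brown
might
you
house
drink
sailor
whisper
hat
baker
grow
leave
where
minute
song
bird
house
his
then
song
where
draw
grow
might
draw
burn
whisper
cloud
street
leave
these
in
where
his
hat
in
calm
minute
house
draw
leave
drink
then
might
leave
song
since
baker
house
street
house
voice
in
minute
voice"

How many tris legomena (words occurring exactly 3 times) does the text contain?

Frequencies: house:5, leave:4, his:3, voice:3, might:3, where:3, minute:3, song:3, draw:3, in:3, since:2, drink:2, whisper:2, hat:2, baker:2, grow:2, then:2, street:2, brown:1, you:1, … (6 more, each freq 1)
Words with frequency 3: draw, his, in, might, minute, song, voice, where

8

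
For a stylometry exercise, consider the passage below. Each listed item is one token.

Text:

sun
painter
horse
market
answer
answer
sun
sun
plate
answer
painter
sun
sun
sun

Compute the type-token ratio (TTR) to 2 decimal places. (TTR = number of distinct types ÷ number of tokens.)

N = 14 tokens, V = 6 types.
TTR = V / N = 6 / 14 = 0.43

0.43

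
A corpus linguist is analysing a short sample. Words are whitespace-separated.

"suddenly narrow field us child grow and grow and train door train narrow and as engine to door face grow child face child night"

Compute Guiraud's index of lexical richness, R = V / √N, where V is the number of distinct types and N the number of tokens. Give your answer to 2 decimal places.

N = 24, V = 14.
√N = 4.898979
R = 14 / 4.898979 = 2.86

2.86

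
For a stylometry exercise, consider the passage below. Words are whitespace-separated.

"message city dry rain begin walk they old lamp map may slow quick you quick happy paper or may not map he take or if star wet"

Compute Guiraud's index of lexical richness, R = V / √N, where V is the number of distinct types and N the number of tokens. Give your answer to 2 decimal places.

N = 27, V = 23.
√N = 5.196152
R = 23 / 5.196152 = 4.43

4.43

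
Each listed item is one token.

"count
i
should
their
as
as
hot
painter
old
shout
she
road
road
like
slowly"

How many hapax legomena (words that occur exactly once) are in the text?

Frequencies: as:2, road:2, count:1, i:1, should:1, their:1, hot:1, painter:1, old:1, shout:1, she:1, like:1, slowly:1
Hapax (freq=1): count, hot, i, like, old, painter, she, should, shout, slowly, their

11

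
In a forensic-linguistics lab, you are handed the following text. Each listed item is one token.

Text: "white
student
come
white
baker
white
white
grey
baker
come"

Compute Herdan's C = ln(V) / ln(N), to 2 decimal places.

0.70

N = 10, V = 5.
ln(V) = 1.609438, ln(N) = 2.302585
C = 1.609438 / 2.302585 = 0.70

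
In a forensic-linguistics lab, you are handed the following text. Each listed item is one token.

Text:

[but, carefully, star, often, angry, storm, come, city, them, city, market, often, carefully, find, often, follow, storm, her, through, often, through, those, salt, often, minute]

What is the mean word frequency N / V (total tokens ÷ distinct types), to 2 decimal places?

N = 25 tokens, V = 17 types.
Mean frequency = N / V = 25 / 17 = 1.47

1.47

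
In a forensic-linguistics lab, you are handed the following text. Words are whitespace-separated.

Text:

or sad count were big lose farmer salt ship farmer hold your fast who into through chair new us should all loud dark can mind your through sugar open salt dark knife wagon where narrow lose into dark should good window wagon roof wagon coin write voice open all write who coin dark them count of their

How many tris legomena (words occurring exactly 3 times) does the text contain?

1

Frequencies: dark:4, wagon:3, count:2, lose:2, farmer:2, salt:2, your:2, who:2, into:2, through:2, should:2, all:2, open:2, coin:2, write:2, or:1, sad:1, were:1, big:1, ship:1, … (19 more, each freq 1)
Words with frequency 3: wagon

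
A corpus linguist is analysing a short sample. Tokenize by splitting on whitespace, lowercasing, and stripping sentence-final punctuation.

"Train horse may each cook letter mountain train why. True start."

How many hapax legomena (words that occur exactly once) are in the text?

Frequencies: train:2, horse:1, may:1, each:1, cook:1, letter:1, mountain:1, why:1, true:1, start:1
Hapax (freq=1): cook, each, horse, letter, may, mountain, start, true, why

9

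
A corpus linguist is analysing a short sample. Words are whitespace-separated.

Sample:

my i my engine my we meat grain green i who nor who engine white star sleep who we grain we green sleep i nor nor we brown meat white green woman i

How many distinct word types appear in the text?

Distinct types: {brown, engine, grain, green, i, meat, my, nor, sleep, star, we, white, who, woman}
V = 14

14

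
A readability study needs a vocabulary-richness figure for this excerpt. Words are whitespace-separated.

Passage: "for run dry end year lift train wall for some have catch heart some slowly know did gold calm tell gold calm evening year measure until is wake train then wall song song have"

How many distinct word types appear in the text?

Distinct types: {calm, catch, did, dry, end, evening, for, gold, have, heart, is, know, lift, measure, run, slowly, some, song, tell, then, train, until, wake, wall, year}
V = 25

25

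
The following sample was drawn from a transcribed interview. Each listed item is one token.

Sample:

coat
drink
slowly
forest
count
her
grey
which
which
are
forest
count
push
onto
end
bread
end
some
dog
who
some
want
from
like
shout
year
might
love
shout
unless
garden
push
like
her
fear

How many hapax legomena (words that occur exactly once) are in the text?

Frequencies: forest:2, count:2, her:2, which:2, push:2, end:2, some:2, like:2, shout:2, coat:1, drink:1, slowly:1, grey:1, are:1, onto:1, bread:1, dog:1, who:1, want:1, from:1, … (6 more, each freq 1)
Hapax (freq=1): are, bread, coat, dog, drink, fear, from, garden, grey, love, might, onto, slowly, unless, want, who, year

17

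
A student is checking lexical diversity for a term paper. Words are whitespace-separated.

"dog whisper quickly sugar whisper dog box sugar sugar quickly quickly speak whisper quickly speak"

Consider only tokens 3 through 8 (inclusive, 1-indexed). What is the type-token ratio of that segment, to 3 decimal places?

Segment tokens 3–8: quickly, sugar, whisper, dog, box, sugar
Segment N = 6, segment V = 5.
TTR = 5 / 6 = 0.833

0.833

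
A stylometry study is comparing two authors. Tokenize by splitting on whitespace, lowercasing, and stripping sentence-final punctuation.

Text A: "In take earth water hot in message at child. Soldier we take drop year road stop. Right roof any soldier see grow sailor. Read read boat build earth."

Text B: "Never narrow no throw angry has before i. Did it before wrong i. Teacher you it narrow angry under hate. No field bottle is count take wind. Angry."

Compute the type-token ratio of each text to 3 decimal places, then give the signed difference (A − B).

TTR(A) = 23/28 = 0.821
TTR(B) = 21/28 = 0.750
Difference = 0.821 − 0.750 = 0.071

0.071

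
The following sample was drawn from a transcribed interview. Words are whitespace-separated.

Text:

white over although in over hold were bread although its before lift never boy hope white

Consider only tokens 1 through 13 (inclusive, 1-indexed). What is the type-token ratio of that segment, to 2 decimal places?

0.85

Segment tokens 1–13: white, over, although, in, over, hold, were, bread, although, its, before, lift, never
Segment N = 13, segment V = 11.
TTR = 11 / 13 = 0.85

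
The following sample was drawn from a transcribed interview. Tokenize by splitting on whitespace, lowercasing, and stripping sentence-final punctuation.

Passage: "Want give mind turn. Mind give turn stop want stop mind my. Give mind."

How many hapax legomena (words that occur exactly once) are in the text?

1

Frequencies: mind:4, give:3, want:2, turn:2, stop:2, my:1
Hapax (freq=1): my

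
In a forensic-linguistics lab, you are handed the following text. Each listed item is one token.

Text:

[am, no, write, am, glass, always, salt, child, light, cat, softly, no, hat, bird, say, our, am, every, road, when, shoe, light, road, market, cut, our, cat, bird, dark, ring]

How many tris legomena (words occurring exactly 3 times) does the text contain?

Frequencies: am:3, no:2, light:2, cat:2, bird:2, our:2, road:2, write:1, glass:1, always:1, salt:1, child:1, softly:1, hat:1, say:1, every:1, when:1, shoe:1, market:1, cut:1, … (2 more, each freq 1)
Words with frequency 3: am

1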